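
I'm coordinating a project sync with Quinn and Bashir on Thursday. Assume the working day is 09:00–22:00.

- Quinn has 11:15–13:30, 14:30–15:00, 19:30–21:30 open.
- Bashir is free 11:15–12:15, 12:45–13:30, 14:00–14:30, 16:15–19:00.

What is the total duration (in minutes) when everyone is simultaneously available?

105

Quinn ∩ Bashir: 11:15-12:15, 12:45-13:30.
Summing the common windows: 60 + 45 = 105 minutes.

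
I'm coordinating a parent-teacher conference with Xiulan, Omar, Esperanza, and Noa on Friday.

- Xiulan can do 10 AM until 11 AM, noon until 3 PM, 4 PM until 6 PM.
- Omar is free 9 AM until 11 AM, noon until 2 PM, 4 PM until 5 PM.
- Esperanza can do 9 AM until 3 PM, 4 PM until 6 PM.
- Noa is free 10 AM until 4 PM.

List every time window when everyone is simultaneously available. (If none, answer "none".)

10:00-11:00, 12:00-14:00

Xiulan ∩ Omar: 10:00-11:00, 12:00-14:00, 16:00-17:00.
Xiulan ∩ Omar ∩ Esperanza: 10:00-11:00, 12:00-14:00, 16:00-17:00.
Xiulan ∩ Omar ∩ Esperanza ∩ Noa: 10:00-11:00, 12:00-14:00.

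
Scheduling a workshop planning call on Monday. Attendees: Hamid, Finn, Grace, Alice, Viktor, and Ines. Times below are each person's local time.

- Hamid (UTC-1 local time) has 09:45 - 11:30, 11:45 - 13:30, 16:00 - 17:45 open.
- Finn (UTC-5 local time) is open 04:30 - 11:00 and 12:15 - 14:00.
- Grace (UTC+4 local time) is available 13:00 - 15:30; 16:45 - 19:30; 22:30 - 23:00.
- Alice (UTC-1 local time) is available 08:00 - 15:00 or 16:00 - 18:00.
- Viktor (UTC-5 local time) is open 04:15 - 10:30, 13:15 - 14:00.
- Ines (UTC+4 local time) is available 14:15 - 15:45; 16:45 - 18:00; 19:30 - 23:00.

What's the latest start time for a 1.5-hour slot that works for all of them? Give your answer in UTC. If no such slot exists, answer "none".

Hamid in UTC: 10:45-12:30, 12:45-14:30, 17:00-18:45 (add 1h to convert from UTC-1).
Finn in UTC: 09:30-16:00, 17:15-19:00 (add 5h to convert from UTC-5).
Grace in UTC: 09:00-11:30, 12:45-15:30, 18:30-19:00 (subtract 4h to convert from UTC+4).
Alice in UTC: 09:00-16:00, 17:00-19:00 (add 1h to convert from UTC-1).
Viktor in UTC: 09:15-15:30, 18:15-19:00 (add 5h to convert from UTC-5).
Ines in UTC: 10:15-11:45, 12:45-14:00, 15:30-19:00 (subtract 4h to convert from UTC+4).
Hamid ∩ Finn: 10:45-12:30, 12:45-14:30, 17:15-18:45.
Hamid ∩ Finn ∩ Grace: 10:45-11:30, 12:45-14:30, 18:30-18:45.
Hamid ∩ Finn ∩ Grace ∩ Alice: 10:45-11:30, 12:45-14:30, 18:30-18:45.
Hamid ∩ Finn ∩ Grace ∩ Alice ∩ Viktor: 10:45-11:30, 12:45-14:30, 18:30-18:45.
Hamid ∩ Finn ∩ Grace ∩ Alice ∩ Viktor ∩ Ines: 10:45-11:30, 12:45-14:00, 18:30-18:45.
Those are the intersection windows.
No common window is at least 90 minutes long.

none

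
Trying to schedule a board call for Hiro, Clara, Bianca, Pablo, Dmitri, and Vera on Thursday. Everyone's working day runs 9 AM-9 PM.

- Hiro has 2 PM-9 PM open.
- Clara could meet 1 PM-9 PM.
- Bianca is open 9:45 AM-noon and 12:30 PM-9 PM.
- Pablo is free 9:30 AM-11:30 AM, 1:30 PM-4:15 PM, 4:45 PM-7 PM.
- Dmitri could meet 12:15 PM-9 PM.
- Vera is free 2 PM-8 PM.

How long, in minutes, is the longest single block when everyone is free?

135

Hiro ∩ Clara: 14:00-21:00.
Hiro ∩ Clara ∩ Bianca: 14:00-21:00.
Hiro ∩ Clara ∩ Bianca ∩ Pablo: 14:00-16:15, 16:45-19:00.
Hiro ∩ Clara ∩ Bianca ∩ Pablo ∩ Dmitri: 14:00-16:15, 16:45-19:00.
Hiro ∩ Clara ∩ Bianca ∩ Pablo ∩ Dmitri ∩ Vera: 14:00-16:15, 16:45-19:00.
So the common availability across everyone is 14:00-16:15, 16:45-19:00.
The longest is 14:00-16:15 at 135 minutes.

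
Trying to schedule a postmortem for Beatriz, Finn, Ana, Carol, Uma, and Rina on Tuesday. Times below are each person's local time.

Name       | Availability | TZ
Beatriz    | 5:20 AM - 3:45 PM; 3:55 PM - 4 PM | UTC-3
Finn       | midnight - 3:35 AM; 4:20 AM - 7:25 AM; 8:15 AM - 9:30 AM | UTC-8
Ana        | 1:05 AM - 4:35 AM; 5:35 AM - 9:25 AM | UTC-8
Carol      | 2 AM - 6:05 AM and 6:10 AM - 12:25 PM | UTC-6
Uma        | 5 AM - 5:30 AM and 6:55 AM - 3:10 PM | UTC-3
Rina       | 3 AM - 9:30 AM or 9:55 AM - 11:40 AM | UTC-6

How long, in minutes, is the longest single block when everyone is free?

Beatriz in UTC: 08:20-18:45, 18:55-19:00 (add 3h to convert from UTC-3).
Finn in UTC: 08:00-11:35, 12:20-15:25, 16:15-17:30 (add 8h to convert from UTC-8).
Ana in UTC: 09:05-12:35, 13:35-17:25 (add 8h to convert from UTC-8).
Carol in UTC: 08:00-12:05, 12:10-18:25 (add 6h to convert from UTC-6).
Uma in UTC: 08:00-08:30, 09:55-18:10 (add 3h to convert from UTC-3).
Rina in UTC: 09:00-15:30, 15:55-17:40 (add 6h to convert from UTC-6).
Beatriz ∩ Finn: 08:20-11:35, 12:20-15:25, 16:15-17:30.
Beatriz ∩ Finn ∩ Ana: 09:05-11:35, 12:20-12:35, 13:35-15:25, 16:15-17:25.
Beatriz ∩ Finn ∩ Ana ∩ Carol: 09:05-11:35, 12:20-12:35, 13:35-15:25, 16:15-17:25.
Beatriz ∩ Finn ∩ Ana ∩ Carol ∩ Uma: 09:55-11:35, 12:20-12:35, 13:35-15:25, 16:15-17:25.
Beatriz ∩ Finn ∩ Ana ∩ Carol ∩ Uma ∩ Rina: 09:55-11:35, 12:20-12:35, 13:35-15:25, 16:15-17:25.
The longest is 13:35-15:25 at 110 minutes.

110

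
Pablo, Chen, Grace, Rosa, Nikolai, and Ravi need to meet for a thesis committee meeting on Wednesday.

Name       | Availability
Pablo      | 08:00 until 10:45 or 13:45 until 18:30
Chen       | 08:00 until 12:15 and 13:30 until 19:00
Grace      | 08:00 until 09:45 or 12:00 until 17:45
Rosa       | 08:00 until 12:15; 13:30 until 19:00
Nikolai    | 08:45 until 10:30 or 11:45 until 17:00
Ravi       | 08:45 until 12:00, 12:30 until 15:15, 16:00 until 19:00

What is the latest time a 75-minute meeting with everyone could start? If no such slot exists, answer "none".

14:00

Pablo ∩ Chen: 08:00-10:45, 13:45-18:30.
Pablo ∩ Chen ∩ Grace: 08:00-09:45, 13:45-17:45.
Pablo ∩ Chen ∩ Grace ∩ Rosa: 08:00-09:45, 13:45-17:45.
Pablo ∩ Chen ∩ Grace ∩ Rosa ∩ Nikolai: 08:45-09:45, 13:45-17:00.
Pablo ∩ Chen ∩ Grace ∩ Rosa ∩ Nikolai ∩ Ravi: 08:45-09:45, 13:45-15:15, 16:00-17:00.
Those are the intersection windows.
The last common window of at least 75 minutes is 13:45-15:15; a 75-minute meeting can start as late as 14:00 and still end by 15:15.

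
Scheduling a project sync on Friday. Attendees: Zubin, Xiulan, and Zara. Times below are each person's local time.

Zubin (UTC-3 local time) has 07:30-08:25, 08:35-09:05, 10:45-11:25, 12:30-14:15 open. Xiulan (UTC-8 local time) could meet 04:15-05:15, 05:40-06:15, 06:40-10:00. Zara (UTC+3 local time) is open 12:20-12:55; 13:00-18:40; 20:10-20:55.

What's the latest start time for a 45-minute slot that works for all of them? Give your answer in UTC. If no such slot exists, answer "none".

Zubin in UTC: 10:30-11:25, 11:35-12:05, 13:45-14:25, 15:30-17:15 (add 3h to convert from UTC-3).
Xiulan in UTC: 12:15-13:15, 13:40-14:15, 14:40-18:00 (add 8h to convert from UTC-8).
Zara in UTC: 09:20-09:55, 10:00-15:40, 17:10-17:55 (subtract 3h to convert from UTC+3).
Zubin ∩ Xiulan: 13:45-14:15, 15:30-17:15.
Zubin ∩ Xiulan ∩ Zara: 13:45-14:15, 15:30-15:40, 17:10-17:15.
No common window is at least 45 minutes long.

none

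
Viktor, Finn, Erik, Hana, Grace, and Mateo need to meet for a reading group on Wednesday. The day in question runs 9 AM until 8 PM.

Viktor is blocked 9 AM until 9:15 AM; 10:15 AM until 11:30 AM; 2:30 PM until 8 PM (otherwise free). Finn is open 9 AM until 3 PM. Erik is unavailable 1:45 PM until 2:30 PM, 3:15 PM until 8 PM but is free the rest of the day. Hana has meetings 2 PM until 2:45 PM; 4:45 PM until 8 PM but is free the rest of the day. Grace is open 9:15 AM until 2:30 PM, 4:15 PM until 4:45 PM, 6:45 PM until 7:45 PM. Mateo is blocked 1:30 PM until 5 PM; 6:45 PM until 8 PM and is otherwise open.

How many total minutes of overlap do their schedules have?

Viktor free: 09:15-10:15, 11:30-14:30 (invert busy blocks within the working day).
Finn free: 09:00-15:00.
Erik free: 09:00-13:45, 14:30-15:15 (invert busy blocks within the working day).
Hana free: 09:00-14:00, 14:45-16:45 (invert busy blocks within the working day).
Grace free: 09:15-14:30, 16:15-16:45, 18:45-19:45.
Mateo free: 09:00-13:30, 17:00-18:45 (invert busy blocks within the working day).
Viktor ∩ Finn: 09:15-10:15, 11:30-14:30.
Viktor ∩ Finn ∩ Erik: 09:15-10:15, 11:30-13:45.
Viktor ∩ Finn ∩ Erik ∩ Hana: 09:15-10:15, 11:30-13:45.
Viktor ∩ Finn ∩ Erik ∩ Hana ∩ Grace: 09:15-10:15, 11:30-13:45.
Viktor ∩ Finn ∩ Erik ∩ Hana ∩ Grace ∩ Mateo: 09:15-10:15, 11:30-13:30.
Those are the intersection windows.
Summing the common windows: 60 + 120 = 180 minutes.

180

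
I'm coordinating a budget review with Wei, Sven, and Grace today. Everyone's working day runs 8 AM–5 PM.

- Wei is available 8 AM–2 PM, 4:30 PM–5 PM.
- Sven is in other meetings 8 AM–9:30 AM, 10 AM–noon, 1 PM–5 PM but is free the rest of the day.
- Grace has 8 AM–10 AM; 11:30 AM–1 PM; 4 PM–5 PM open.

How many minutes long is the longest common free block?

60

Wei free: 08:00-14:00, 16:30-17:00.
Sven free: 09:30-10:00, 12:00-13:00 (invert busy blocks within the working day).
Grace free: 08:00-10:00, 11:30-13:00, 16:00-17:00.
Wei ∩ Sven: 09:30-10:00, 12:00-13:00.
Wei ∩ Sven ∩ Grace: 09:30-10:00, 12:00-13:00.
Those are the intersection windows.
The longest is 12:00-13:00 at 60 minutes.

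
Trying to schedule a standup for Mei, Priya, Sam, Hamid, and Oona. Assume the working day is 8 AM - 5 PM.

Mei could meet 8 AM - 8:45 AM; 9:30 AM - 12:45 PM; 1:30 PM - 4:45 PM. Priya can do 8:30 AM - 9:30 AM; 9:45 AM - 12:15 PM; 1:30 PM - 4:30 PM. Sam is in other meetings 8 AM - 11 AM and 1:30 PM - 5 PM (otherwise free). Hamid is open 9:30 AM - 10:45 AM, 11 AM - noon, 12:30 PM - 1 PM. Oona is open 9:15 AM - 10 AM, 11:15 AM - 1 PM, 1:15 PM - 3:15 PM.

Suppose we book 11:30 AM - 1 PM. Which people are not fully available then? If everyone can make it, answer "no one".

Mei free: 08:00-08:45, 09:30-12:45, 13:30-16:45.
Priya free: 08:30-09:30, 09:45-12:15, 13:30-16:30.
Sam free: 11:00-13:30 (invert busy blocks within the working day).
Hamid free: 09:30-10:45, 11:00-12:00, 12:30-13:00.
Oona free: 09:15-10:00, 11:15-13:00, 13:15-15:15.
Mei: not fully free for 11:30-13:00. Priya: not fully free for 11:30-13:00. Sam: free for 11:30-13:00. Hamid: not fully free for 11:30-13:00. Oona: free for 11:30-13:00.

Hamid, Mei, Priya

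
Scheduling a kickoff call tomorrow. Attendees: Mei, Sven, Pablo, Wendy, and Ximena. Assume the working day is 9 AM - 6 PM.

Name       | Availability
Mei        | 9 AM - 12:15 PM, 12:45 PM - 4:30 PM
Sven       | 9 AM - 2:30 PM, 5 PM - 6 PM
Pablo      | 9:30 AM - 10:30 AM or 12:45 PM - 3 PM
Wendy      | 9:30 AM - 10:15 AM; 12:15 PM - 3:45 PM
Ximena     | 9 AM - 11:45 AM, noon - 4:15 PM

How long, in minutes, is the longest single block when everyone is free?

105

Mei ∩ Sven: 09:00-12:15, 12:45-14:30.
Mei ∩ Sven ∩ Pablo: 09:30-10:30, 12:45-14:30.
Mei ∩ Sven ∩ Pablo ∩ Wendy: 09:30-10:15, 12:45-14:30.
Mei ∩ Sven ∩ Pablo ∩ Wendy ∩ Ximena: 09:30-10:15, 12:45-14:30.
The longest is 12:45-14:30 at 105 minutes.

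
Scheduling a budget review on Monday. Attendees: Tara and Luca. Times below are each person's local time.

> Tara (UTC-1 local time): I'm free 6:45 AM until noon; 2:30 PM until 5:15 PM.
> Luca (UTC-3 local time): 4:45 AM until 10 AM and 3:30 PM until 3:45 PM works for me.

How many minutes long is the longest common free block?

315

Tara in UTC: 07:45-13:00, 15:30-18:15 (add 1h to convert from UTC-1).
Luca in UTC: 07:45-13:00, 18:30-18:45 (add 3h to convert from UTC-3).
Tara ∩ Luca: 07:45-13:00.
The longest is 07:45-13:00 at 315 minutes.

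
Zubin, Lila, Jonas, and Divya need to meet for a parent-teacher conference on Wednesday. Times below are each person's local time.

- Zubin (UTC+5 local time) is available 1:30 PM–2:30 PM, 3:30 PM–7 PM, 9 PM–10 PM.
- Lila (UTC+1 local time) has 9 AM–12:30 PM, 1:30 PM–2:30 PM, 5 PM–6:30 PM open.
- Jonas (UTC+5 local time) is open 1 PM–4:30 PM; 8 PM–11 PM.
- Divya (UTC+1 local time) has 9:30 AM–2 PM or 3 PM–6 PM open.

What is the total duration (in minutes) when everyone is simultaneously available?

180

Zubin in UTC: 08:30-09:30, 10:30-14:00, 16:00-17:00 (subtract 5h to convert from UTC+5).
Lila in UTC: 08:00-11:30, 12:30-13:30, 16:00-17:30 (subtract 1h to convert from UTC+1).
Jonas in UTC: 08:00-11:30, 15:00-18:00 (subtract 5h to convert from UTC+5).
Divya in UTC: 08:30-13:00, 14:00-17:00 (subtract 1h to convert from UTC+1).
Zubin ∩ Lila: 08:30-09:30, 10:30-11:30, 12:30-13:30, 16:00-17:00.
Zubin ∩ Lila ∩ Jonas: 08:30-09:30, 10:30-11:30, 16:00-17:00.
Zubin ∩ Lila ∩ Jonas ∩ Divya: 08:30-09:30, 10:30-11:30, 16:00-17:00.
So the common availability across everyone is 08:30-09:30, 10:30-11:30, 16:00-17:00.
Summing the common windows: 60 + 60 + 60 = 180 minutes.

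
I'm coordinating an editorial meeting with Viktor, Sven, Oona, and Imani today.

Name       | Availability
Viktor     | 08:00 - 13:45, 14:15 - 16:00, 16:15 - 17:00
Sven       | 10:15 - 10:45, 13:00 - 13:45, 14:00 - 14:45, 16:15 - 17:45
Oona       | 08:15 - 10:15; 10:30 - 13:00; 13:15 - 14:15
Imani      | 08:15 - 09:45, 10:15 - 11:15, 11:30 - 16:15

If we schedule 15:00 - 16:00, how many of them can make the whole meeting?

2

Viktor and Imani can make the full 15:00-16:00 slot — that's 2.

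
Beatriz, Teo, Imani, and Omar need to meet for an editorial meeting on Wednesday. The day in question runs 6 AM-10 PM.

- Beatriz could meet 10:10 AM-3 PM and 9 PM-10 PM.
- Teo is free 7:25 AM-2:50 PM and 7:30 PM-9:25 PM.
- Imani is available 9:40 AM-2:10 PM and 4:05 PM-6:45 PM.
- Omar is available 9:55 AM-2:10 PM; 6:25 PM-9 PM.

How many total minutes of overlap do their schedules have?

Beatriz ∩ Teo: 10:10-14:50, 21:00-21:25.
Beatriz ∩ Teo ∩ Imani: 10:10-14:10.
Beatriz ∩ Teo ∩ Imani ∩ Omar: 10:10-14:10.
Those are the intersection windows.
That's a single block of 240 minutes.

240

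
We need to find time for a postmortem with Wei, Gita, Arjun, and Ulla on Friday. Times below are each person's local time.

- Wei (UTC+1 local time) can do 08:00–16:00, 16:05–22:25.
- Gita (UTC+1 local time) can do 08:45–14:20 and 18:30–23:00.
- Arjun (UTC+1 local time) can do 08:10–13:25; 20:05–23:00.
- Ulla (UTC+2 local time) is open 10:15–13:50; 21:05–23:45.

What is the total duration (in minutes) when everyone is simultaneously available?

Wei in UTC: 07:00-15:00, 15:05-21:25 (subtract 1h to convert from UTC+1).
Gita in UTC: 07:45-13:20, 17:30-22:00 (subtract 1h to convert from UTC+1).
Arjun in UTC: 07:10-12:25, 19:05-22:00 (subtract 1h to convert from UTC+1).
Ulla in UTC: 08:15-11:50, 19:05-21:45 (subtract 2h to convert from UTC+2).
Wei ∩ Gita: 07:45-13:20, 17:30-21:25.
Wei ∩ Gita ∩ Arjun: 07:45-12:25, 19:05-21:25.
Wei ∩ Gita ∩ Arjun ∩ Ulla: 08:15-11:50, 19:05-21:25.
Those are the intersection windows.
Summing the common windows: 215 + 140 = 355 minutes.

355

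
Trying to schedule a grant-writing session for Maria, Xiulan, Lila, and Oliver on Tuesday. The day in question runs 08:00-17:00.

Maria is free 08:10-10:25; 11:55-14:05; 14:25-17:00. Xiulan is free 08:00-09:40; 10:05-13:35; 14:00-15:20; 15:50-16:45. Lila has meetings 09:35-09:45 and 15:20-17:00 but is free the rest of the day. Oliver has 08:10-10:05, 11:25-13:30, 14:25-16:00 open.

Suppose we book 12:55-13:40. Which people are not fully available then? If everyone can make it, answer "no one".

Maria free: 08:10-10:25, 11:55-14:05, 14:25-17:00.
Xiulan free: 08:00-09:40, 10:05-13:35, 14:00-15:20, 15:50-16:45.
Lila free: 08:00-09:35, 09:45-15:20 (invert busy blocks within the working day).
Oliver free: 08:10-10:05, 11:25-13:30, 14:25-16:00.
Maria: free for 12:55-13:40. Xiulan: not fully free for 12:55-13:40. Lila: free for 12:55-13:40. Oliver: not fully free for 12:55-13:40.

Oliver, Xiulan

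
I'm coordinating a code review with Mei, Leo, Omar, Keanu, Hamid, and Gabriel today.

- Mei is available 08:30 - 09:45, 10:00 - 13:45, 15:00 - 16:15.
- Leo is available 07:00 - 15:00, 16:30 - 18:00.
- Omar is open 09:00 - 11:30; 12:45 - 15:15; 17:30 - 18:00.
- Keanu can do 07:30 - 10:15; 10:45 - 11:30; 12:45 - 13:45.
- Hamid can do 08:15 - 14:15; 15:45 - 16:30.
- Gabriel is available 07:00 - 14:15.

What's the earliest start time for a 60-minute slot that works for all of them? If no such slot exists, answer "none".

12:45

Mei ∩ Leo: 08:30-09:45, 10:00-13:45.
Mei ∩ Leo ∩ Omar: 09:00-09:45, 10:00-11:30, 12:45-13:45.
Mei ∩ Leo ∩ Omar ∩ Keanu: 09:00-09:45, 10:00-10:15, 10:45-11:30, 12:45-13:45.
Mei ∩ Leo ∩ Omar ∩ Keanu ∩ Hamid: 09:00-09:45, 10:00-10:15, 10:45-11:30, 12:45-13:45.
Mei ∩ Leo ∩ Omar ∩ Keanu ∩ Hamid ∩ Gabriel: 09:00-09:45, 10:00-10:15, 10:45-11:30, 12:45-13:45.
Those are the intersection windows.
The first common window of at least 60 minutes is 12:45-13:45, so the earliest start is 12:45.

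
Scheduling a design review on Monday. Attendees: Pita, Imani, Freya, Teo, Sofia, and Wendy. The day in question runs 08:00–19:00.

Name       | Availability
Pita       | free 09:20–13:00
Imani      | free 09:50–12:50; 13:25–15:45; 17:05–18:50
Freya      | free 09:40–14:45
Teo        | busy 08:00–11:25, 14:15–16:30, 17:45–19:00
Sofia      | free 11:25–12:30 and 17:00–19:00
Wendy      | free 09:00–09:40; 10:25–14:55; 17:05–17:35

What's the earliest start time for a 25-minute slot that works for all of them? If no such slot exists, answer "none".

11:25

Pita free: 09:20-13:00.
Imani free: 09:50-12:50, 13:25-15:45, 17:05-18:50.
Freya free: 09:40-14:45.
Teo free: 11:25-14:15, 16:30-17:45 (invert busy blocks within the working day).
Sofia free: 11:25-12:30, 17:00-19:00.
Wendy free: 09:00-09:40, 10:25-14:55, 17:05-17:35.
Pita ∩ Imani: 09:50-12:50.
Pita ∩ Imani ∩ Freya: 09:50-12:50.
Pita ∩ Imani ∩ Freya ∩ Teo: 11:25-12:50.
Pita ∩ Imani ∩ Freya ∩ Teo ∩ Sofia: 11:25-12:30.
Pita ∩ Imani ∩ Freya ∩ Teo ∩ Sofia ∩ Wendy: 11:25-12:30.
The first common window of at least 25 minutes is 11:25-12:30, so the earliest start is 11:25.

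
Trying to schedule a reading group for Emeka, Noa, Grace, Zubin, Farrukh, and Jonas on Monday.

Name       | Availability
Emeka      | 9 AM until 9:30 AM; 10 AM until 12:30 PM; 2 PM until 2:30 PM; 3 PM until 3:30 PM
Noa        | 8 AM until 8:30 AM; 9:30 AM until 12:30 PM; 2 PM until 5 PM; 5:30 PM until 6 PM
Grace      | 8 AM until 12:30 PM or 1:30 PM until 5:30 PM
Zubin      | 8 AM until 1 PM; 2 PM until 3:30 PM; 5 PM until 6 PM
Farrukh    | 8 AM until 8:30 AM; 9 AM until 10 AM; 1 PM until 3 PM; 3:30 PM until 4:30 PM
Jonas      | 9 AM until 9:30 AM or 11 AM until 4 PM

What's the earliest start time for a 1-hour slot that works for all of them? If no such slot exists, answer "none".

Emeka ∩ Noa: 10:00-12:30, 14:00-14:30, 15:00-15:30.
Emeka ∩ Noa ∩ Grace: 10:00-12:30, 14:00-14:30, 15:00-15:30.
Emeka ∩ Noa ∩ Grace ∩ Zubin: 10:00-12:30, 14:00-14:30, 15:00-15:30.
Emeka ∩ Noa ∩ Grace ∩ Zubin ∩ Farrukh: 14:00-14:30.
Emeka ∩ Noa ∩ Grace ∩ Zubin ∩ Farrukh ∩ Jonas: 14:00-14:30.
No common window is at least 60 minutes long.

none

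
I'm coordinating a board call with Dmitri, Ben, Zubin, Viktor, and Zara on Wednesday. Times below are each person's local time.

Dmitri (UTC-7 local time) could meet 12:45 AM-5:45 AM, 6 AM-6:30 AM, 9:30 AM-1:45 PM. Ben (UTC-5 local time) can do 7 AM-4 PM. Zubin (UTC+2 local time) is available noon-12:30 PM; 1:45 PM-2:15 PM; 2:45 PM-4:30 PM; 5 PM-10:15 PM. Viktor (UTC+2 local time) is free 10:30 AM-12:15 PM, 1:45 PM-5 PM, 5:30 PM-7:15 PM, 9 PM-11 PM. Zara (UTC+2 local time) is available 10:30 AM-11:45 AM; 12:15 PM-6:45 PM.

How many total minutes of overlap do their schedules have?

60

Dmitri in UTC: 07:45-12:45, 13:00-13:30, 16:30-20:45 (add 7h to convert from UTC-7).
Ben in UTC: 12:00-21:00 (add 5h to convert from UTC-5).
Zubin in UTC: 10:00-10:30, 11:45-12:15, 12:45-14:30, 15:00-20:15 (subtract 2h to convert from UTC+2).
Viktor in UTC: 08:30-10:15, 11:45-15:00, 15:30-17:15, 19:00-21:00 (subtract 2h to convert from UTC+2).
Zara in UTC: 08:30-09:45, 10:15-16:45 (subtract 2h to convert from UTC+2).
Dmitri ∩ Ben: 12:00-12:45, 13:00-13:30, 16:30-20:45.
Dmitri ∩ Ben ∩ Zubin: 12:00-12:15, 13:00-13:30, 16:30-20:15.
Dmitri ∩ Ben ∩ Zubin ∩ Viktor: 12:00-12:15, 13:00-13:30, 16:30-17:15, 19:00-20:15.
Dmitri ∩ Ben ∩ Zubin ∩ Viktor ∩ Zara: 12:00-12:15, 13:00-13:30, 16:30-16:45.
Summing the common windows: 15 + 30 + 15 = 60 minutes.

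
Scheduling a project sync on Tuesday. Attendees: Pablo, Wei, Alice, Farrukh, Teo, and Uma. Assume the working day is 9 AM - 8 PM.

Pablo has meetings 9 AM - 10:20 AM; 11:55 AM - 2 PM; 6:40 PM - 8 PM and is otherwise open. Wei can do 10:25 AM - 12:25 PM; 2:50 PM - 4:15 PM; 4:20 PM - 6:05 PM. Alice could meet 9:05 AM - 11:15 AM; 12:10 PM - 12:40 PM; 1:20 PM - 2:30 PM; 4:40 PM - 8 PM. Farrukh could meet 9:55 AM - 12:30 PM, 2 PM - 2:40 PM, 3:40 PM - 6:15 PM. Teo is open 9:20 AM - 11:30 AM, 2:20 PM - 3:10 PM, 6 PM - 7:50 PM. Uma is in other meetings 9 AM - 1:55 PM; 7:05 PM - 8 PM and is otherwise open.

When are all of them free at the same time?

Pablo free: 10:20-11:55, 14:00-18:40 (invert busy blocks within the working day).
Wei free: 10:25-12:25, 14:50-16:15, 16:20-18:05.
Alice free: 09:05-11:15, 12:10-12:40, 13:20-14:30, 16:40-20:00.
Farrukh free: 09:55-12:30, 14:00-14:40, 15:40-18:15.
Teo free: 09:20-11:30, 14:20-15:10, 18:00-19:50.
Uma free: 13:55-19:05 (invert busy blocks within the working day).
Pablo ∩ Wei: 10:25-11:55, 14:50-16:15, 16:20-18:05.
Pablo ∩ Wei ∩ Alice: 10:25-11:15, 16:40-18:05.
Pablo ∩ Wei ∩ Alice ∩ Farrukh: 10:25-11:15, 16:40-18:05.
Pablo ∩ Wei ∩ Alice ∩ Farrukh ∩ Teo: 10:25-11:15, 18:00-18:05.
Pablo ∩ Wei ∩ Alice ∩ Farrukh ∩ Teo ∩ Uma: 18:00-18:05.

18:00-18:05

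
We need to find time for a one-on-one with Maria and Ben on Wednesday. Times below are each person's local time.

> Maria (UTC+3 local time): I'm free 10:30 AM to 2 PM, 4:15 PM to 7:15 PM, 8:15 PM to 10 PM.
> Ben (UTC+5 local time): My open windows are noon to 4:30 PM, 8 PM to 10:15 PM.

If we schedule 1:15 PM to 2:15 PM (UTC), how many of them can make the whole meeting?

Maria in UTC: 07:30-11:00, 13:15-16:15, 17:15-19:00 (subtract 3h to convert from UTC+3).
Ben in UTC: 07:00-11:30, 15:00-17:15 (subtract 5h to convert from UTC+5).
Maria can make the full 13:15-14:15 slot — that's 1.

1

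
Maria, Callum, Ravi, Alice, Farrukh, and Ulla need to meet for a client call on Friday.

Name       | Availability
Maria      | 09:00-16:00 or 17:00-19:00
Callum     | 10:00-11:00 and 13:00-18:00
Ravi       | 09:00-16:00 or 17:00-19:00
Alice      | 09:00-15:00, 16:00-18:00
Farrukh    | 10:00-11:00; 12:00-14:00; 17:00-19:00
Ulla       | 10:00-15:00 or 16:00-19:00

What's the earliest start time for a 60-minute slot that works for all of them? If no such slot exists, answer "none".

Maria ∩ Callum: 10:00-11:00, 13:00-16:00, 17:00-18:00.
Maria ∩ Callum ∩ Ravi: 10:00-11:00, 13:00-16:00, 17:00-18:00.
Maria ∩ Callum ∩ Ravi ∩ Alice: 10:00-11:00, 13:00-15:00, 17:00-18:00.
Maria ∩ Callum ∩ Ravi ∩ Alice ∩ Farrukh: 10:00-11:00, 13:00-14:00, 17:00-18:00.
Maria ∩ Callum ∩ Ravi ∩ Alice ∩ Farrukh ∩ Ulla: 10:00-11:00, 13:00-14:00, 17:00-18:00.
The first common window of at least 60 minutes is 10:00-11:00, so the earliest start is 10:00.

10:00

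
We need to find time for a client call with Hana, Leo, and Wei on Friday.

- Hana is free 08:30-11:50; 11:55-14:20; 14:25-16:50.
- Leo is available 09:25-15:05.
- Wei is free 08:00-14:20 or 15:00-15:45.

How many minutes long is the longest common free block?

Hana ∩ Leo: 09:25-11:50, 11:55-14:20, 14:25-15:05.
Hana ∩ Leo ∩ Wei: 09:25-11:50, 11:55-14:20, 15:00-15:05.
The longest is 09:25-11:50 at 145 minutes.

145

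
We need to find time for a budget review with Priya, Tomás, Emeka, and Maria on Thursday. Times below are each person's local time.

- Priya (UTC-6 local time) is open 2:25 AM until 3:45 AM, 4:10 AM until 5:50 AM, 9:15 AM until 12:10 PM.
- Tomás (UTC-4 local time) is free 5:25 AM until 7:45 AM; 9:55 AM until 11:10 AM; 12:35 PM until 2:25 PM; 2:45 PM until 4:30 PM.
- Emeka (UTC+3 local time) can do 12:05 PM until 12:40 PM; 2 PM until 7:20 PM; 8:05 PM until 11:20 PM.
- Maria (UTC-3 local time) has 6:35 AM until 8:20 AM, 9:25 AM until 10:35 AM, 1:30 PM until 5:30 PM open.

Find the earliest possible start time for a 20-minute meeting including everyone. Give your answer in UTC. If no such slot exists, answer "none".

11:00

Priya in UTC: 08:25-09:45, 10:10-11:50, 15:15-18:10 (add 6h to convert from UTC-6).
Tomás in UTC: 09:25-11:45, 13:55-15:10, 16:35-18:25, 18:45-20:30 (add 4h to convert from UTC-4).
Emeka in UTC: 09:05-09:40, 11:00-16:20, 17:05-20:20 (subtract 3h to convert from UTC+3).
Maria in UTC: 09:35-11:20, 12:25-13:35, 16:30-20:30 (add 3h to convert from UTC-3).
Priya ∩ Tomás: 09:25-09:45, 10:10-11:45, 16:35-18:10.
Priya ∩ Tomás ∩ Emeka: 09:25-09:40, 11:00-11:45, 17:05-18:10.
Priya ∩ Tomás ∩ Emeka ∩ Maria: 09:35-09:40, 11:00-11:20, 17:05-18:10.
So the common availability across everyone is 09:35-09:40, 11:00-11:20, 17:05-18:10.
The first common window of at least 20 minutes is 11:00-11:20, so the earliest start is 11:00.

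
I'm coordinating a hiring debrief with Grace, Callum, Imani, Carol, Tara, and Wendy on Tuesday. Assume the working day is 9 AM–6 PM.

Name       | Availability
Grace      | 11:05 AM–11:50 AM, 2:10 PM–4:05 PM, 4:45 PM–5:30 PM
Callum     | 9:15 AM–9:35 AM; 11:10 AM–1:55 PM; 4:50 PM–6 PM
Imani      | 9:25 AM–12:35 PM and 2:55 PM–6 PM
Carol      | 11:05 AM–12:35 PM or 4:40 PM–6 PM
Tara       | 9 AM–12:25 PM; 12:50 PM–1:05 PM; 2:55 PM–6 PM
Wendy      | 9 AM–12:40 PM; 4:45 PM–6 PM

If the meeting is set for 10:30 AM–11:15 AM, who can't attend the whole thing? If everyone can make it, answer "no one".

Grace: not fully free for 10:30-11:15. Callum: not fully free for 10:30-11:15. Imani: free for 10:30-11:15. Carol: not fully free for 10:30-11:15. Tara: free for 10:30-11:15. Wendy: free for 10:30-11:15.

Callum, Carol, Grace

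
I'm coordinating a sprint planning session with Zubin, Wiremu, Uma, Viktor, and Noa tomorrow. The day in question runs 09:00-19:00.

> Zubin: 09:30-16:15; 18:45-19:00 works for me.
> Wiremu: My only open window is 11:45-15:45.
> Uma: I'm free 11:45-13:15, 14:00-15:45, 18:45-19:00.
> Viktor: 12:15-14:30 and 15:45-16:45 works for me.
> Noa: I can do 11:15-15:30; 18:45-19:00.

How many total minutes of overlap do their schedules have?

90

Zubin ∩ Wiremu: 11:45-15:45.
Zubin ∩ Wiremu ∩ Uma: 11:45-13:15, 14:00-15:45.
Zubin ∩ Wiremu ∩ Uma ∩ Viktor: 12:15-13:15, 14:00-14:30.
Zubin ∩ Wiremu ∩ Uma ∩ Viktor ∩ Noa: 12:15-13:15, 14:00-14:30.
Those are the intersection windows.
Summing the common windows: 60 + 30 = 90 minutes.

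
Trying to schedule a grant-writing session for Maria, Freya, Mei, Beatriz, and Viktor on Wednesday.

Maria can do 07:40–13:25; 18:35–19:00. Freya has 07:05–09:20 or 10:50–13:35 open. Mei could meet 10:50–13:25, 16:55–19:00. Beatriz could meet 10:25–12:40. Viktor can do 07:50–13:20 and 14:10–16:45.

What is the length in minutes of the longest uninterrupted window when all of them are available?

Maria ∩ Freya: 07:40-09:20, 10:50-13:25.
Maria ∩ Freya ∩ Mei: 10:50-13:25.
Maria ∩ Freya ∩ Mei ∩ Beatriz: 10:50-12:40.
Maria ∩ Freya ∩ Mei ∩ Beatriz ∩ Viktor: 10:50-12:40.
The longest is 10:50-12:40 at 110 minutes.

110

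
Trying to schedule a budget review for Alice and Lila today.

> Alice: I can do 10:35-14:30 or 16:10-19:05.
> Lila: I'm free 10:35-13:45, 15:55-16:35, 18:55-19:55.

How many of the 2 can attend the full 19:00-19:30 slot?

1

Lila can make the full 19:00-19:30 slot — that's 1.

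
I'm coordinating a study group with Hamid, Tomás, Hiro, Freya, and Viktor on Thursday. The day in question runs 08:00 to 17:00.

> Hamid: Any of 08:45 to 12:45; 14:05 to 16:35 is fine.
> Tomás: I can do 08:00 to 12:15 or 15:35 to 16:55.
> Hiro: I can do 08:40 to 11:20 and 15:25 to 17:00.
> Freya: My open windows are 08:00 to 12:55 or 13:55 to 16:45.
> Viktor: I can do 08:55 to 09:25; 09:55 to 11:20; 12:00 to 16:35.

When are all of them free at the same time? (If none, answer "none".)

Hamid ∩ Tomás: 08:45-12:15, 15:35-16:35.
Hamid ∩ Tomás ∩ Hiro: 08:45-11:20, 15:35-16:35.
Hamid ∩ Tomás ∩ Hiro ∩ Freya: 08:45-11:20, 15:35-16:35.
Hamid ∩ Tomás ∩ Hiro ∩ Freya ∩ Viktor: 08:55-09:25, 09:55-11:20, 15:35-16:35.
So the common availability across everyone is 08:55-09:25, 09:55-11:20, 15:35-16:35.

08:55-09:25, 09:55-11:20, 15:35-16:35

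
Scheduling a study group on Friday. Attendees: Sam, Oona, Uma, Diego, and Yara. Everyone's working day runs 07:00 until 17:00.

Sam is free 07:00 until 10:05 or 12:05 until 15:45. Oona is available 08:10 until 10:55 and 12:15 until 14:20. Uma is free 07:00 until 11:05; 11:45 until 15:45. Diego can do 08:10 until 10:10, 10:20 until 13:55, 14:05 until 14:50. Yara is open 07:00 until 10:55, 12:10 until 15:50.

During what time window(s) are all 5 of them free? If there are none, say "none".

08:10-10:05, 12:15-13:55, 14:05-14:20

Sam ∩ Oona: 08:10-10:05, 12:15-14:20.
Sam ∩ Oona ∩ Uma: 08:10-10:05, 12:15-14:20.
Sam ∩ Oona ∩ Uma ∩ Diego: 08:10-10:05, 12:15-13:55, 14:05-14:20.
Sam ∩ Oona ∩ Uma ∩ Diego ∩ Yara: 08:10-10:05, 12:15-13:55, 14:05-14:20.
Those are the intersection windows.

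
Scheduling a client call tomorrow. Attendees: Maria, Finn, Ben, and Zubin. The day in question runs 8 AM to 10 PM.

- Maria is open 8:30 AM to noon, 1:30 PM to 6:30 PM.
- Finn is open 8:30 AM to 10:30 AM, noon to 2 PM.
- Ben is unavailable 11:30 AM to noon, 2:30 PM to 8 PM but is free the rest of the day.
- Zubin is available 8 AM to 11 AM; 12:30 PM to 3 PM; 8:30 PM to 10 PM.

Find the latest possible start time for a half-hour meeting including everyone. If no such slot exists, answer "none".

13:30

Maria free: 08:30-12:00, 13:30-18:30.
Finn free: 08:30-10:30, 12:00-14:00.
Ben free: 08:00-11:30, 12:00-14:30, 20:00-22:00 (invert busy blocks within the working day).
Zubin free: 08:00-11:00, 12:30-15:00, 20:30-22:00.
Maria ∩ Finn: 08:30-10:30, 13:30-14:00.
Maria ∩ Finn ∩ Ben: 08:30-10:30, 13:30-14:00.
Maria ∩ Finn ∩ Ben ∩ Zubin: 08:30-10:30, 13:30-14:00.
Those are the intersection windows.
The last common window of at least 30 minutes is 13:30-14:00; a 30-minute meeting can start as late as 13:30 and still end by 14:00.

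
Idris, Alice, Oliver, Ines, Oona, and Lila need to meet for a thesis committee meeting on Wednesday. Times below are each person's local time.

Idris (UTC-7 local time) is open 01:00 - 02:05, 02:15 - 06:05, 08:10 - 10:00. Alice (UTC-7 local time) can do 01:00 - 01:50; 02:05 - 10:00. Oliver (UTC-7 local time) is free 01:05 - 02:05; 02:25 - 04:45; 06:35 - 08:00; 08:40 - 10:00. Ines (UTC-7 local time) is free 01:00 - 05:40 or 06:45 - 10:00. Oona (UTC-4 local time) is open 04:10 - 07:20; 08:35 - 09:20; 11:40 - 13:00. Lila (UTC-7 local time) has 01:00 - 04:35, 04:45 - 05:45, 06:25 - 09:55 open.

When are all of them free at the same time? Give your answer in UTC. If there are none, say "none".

Idris in UTC: 08:00-09:05, 09:15-13:05, 15:10-17:00 (add 7h to convert from UTC-7).
Alice in UTC: 08:00-08:50, 09:05-17:00 (add 7h to convert from UTC-7).
Oliver in UTC: 08:05-09:05, 09:25-11:45, 13:35-15:00, 15:40-17:00 (add 7h to convert from UTC-7).
Ines in UTC: 08:00-12:40, 13:45-17:00 (add 7h to convert from UTC-7).
Oona in UTC: 08:10-11:20, 12:35-13:20, 15:40-17:00 (add 4h to convert from UTC-4).
Lila in UTC: 08:00-11:35, 11:45-12:45, 13:25-16:55 (add 7h to convert from UTC-7).
Idris ∩ Alice: 08:00-08:50, 09:15-13:05, 15:10-17:00.
Idris ∩ Alice ∩ Oliver: 08:05-08:50, 09:25-11:45, 15:40-17:00.
Idris ∩ Alice ∩ Oliver ∩ Ines: 08:05-08:50, 09:25-11:45, 15:40-17:00.
Idris ∩ Alice ∩ Oliver ∩ Ines ∩ Oona: 08:10-08:50, 09:25-11:20, 15:40-17:00.
Idris ∩ Alice ∩ Oliver ∩ Ines ∩ Oona ∩ Lila: 08:10-08:50, 09:25-11:20, 15:40-16:55.

08:10-08:50, 09:25-11:20, 15:40-16:55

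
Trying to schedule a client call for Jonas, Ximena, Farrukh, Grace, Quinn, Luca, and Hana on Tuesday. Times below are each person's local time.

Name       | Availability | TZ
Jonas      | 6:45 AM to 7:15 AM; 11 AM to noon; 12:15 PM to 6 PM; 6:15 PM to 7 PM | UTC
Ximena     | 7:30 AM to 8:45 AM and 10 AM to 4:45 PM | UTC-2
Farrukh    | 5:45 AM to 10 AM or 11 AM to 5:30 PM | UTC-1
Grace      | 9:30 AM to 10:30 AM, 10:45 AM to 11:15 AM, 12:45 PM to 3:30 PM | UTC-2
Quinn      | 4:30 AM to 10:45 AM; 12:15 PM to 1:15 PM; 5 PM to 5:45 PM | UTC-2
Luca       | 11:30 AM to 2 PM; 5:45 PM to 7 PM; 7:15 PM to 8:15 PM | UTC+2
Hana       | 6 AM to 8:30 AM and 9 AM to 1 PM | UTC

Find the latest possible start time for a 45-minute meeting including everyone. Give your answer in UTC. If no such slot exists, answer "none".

Jonas in UTC: 06:45-07:15, 11:00-12:00, 12:15-18:00, 18:15-19:00.
Ximena in UTC: 09:30-10:45, 12:00-18:45 (add 2h to convert from UTC-2).
Farrukh in UTC: 06:45-11:00, 12:00-18:30 (add 1h to convert from UTC-1).
Grace in UTC: 11:30-12:30, 12:45-13:15, 14:45-17:30 (add 2h to convert from UTC-2).
Quinn in UTC: 06:30-12:45, 14:15-15:15, 19:00-19:45 (add 2h to convert from UTC-2).
Luca in UTC: 09:30-12:00, 15:45-17:00, 17:15-18:15 (subtract 2h to convert from UTC+2).
Hana in UTC: 06:00-08:30, 09:00-13:00.
Jonas ∩ Ximena: 12:15-18:00, 18:15-18:45.
Jonas ∩ Ximena ∩ Farrukh: 12:15-18:00, 18:15-18:30.
Jonas ∩ Ximena ∩ Farrukh ∩ Grace: 12:15-12:30, 12:45-13:15, 14:45-17:30.
Jonas ∩ Ximena ∩ Farrukh ∩ Grace ∩ Quinn: 12:15-12:30, 14:45-15:15.
Jonas ∩ Ximena ∩ Farrukh ∩ Grace ∩ Quinn ∩ Luca: ∅.
Jonas ∩ Ximena ∩ Farrukh ∩ Grace ∩ Quinn ∩ Luca ∩ Hana: ∅.
There is no time when everyone is free.
No common window is at least 45 minutes long.

none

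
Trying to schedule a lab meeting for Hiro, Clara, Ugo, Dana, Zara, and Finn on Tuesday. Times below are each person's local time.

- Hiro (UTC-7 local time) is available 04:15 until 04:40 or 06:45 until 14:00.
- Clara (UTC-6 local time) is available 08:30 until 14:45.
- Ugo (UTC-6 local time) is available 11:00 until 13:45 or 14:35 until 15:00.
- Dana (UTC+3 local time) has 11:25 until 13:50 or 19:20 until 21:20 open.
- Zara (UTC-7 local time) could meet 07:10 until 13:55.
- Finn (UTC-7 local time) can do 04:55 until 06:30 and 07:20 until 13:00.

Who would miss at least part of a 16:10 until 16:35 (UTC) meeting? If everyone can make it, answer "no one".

Hiro in UTC: 11:15-11:40, 13:45-21:00 (add 7h to convert from UTC-7).
Clara in UTC: 14:30-20:45 (add 6h to convert from UTC-6).
Ugo in UTC: 17:00-19:45, 20:35-21:00 (add 6h to convert from UTC-6).
Dana in UTC: 08:25-10:50, 16:20-18:20 (subtract 3h to convert from UTC+3).
Zara in UTC: 14:10-20:55 (add 7h to convert from UTC-7).
Finn in UTC: 11:55-13:30, 14:20-20:00 (add 7h to convert from UTC-7).
Hiro: free for 16:10-16:35. Clara: free for 16:10-16:35. Ugo: not fully free for 16:10-16:35. Dana: not fully free for 16:10-16:35. Zara: free for 16:10-16:35. Finn: free for 16:10-16:35.

Dana, Ugo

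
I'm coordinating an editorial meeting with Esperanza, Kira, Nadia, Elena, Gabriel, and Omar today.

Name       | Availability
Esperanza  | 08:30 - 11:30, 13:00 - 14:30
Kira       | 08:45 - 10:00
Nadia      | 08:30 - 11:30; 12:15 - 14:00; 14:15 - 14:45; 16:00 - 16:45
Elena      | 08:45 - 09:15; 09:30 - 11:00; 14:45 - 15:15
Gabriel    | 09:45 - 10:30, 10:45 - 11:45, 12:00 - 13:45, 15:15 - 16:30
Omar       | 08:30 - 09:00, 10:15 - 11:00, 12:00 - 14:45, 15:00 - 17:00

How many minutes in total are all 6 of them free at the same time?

Esperanza ∩ Kira: 08:45-10:00.
Esperanza ∩ Kira ∩ Nadia: 08:45-10:00.
Esperanza ∩ Kira ∩ Nadia ∩ Elena: 08:45-09:15, 09:30-10:00.
Esperanza ∩ Kira ∩ Nadia ∩ Elena ∩ Gabriel: 09:45-10:00.
Esperanza ∩ Kira ∩ Nadia ∩ Elena ∩ Gabriel ∩ Omar: ∅.
There is no time when everyone is free.
There is no common window, so the total is 0 minutes.

0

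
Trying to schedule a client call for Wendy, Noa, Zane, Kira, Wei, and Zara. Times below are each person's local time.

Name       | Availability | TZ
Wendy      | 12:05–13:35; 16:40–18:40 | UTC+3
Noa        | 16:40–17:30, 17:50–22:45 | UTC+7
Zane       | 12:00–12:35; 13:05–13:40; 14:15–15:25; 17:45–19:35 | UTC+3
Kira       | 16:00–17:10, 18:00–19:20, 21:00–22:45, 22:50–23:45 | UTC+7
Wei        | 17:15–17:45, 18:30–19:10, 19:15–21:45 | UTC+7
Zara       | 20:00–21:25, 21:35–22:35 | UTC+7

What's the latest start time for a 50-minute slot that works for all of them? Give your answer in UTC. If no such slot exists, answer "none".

Wendy in UTC: 09:05-10:35, 13:40-15:40 (subtract 3h to convert from UTC+3).
Noa in UTC: 09:40-10:30, 10:50-15:45 (subtract 7h to convert from UTC+7).
Zane in UTC: 09:00-09:35, 10:05-10:40, 11:15-12:25, 14:45-16:35 (subtract 3h to convert from UTC+3).
Kira in UTC: 09:00-10:10, 11:00-12:20, 14:00-15:45, 15:50-16:45 (subtract 7h to convert from UTC+7).
Wei in UTC: 10:15-10:45, 11:30-12:10, 12:15-14:45 (subtract 7h to convert from UTC+7).
Zara in UTC: 13:00-14:25, 14:35-15:35 (subtract 7h to convert from UTC+7).
Wendy ∩ Noa: 09:40-10:30, 13:40-15:40.
Wendy ∩ Noa ∩ Zane: 10:05-10:30, 14:45-15:40.
Wendy ∩ Noa ∩ Zane ∩ Kira: 10:05-10:10, 14:45-15:40.
Wendy ∩ Noa ∩ Zane ∩ Kira ∩ Wei: ∅.
Wendy ∩ Noa ∩ Zane ∩ Kira ∩ Wei ∩ Zara: ∅.
There is no time when everyone is free.
No common window is at least 50 minutes long.

none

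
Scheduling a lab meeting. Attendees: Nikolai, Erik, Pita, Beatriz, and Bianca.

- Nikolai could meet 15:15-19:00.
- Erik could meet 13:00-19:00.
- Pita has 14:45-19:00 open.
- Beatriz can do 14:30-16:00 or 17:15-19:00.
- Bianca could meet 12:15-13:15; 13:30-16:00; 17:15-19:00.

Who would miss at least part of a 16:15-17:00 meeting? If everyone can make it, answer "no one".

Nikolai: free for 16:15-17:00. Erik: free for 16:15-17:00. Pita: free for 16:15-17:00. Beatriz: not fully free for 16:15-17:00. Bianca: not fully free for 16:15-17:00.

Beatriz, Bianca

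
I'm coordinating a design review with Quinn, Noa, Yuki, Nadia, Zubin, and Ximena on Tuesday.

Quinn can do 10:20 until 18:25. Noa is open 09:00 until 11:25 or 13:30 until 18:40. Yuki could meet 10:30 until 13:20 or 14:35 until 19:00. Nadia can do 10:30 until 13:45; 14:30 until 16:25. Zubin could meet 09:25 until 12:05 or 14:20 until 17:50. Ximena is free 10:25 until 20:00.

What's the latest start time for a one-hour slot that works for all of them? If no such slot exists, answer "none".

15:25

Quinn ∩ Noa: 10:20-11:25, 13:30-18:25.
Quinn ∩ Noa ∩ Yuki: 10:30-11:25, 14:35-18:25.
Quinn ∩ Noa ∩ Yuki ∩ Nadia: 10:30-11:25, 14:35-16:25.
Quinn ∩ Noa ∩ Yuki ∩ Nadia ∩ Zubin: 10:30-11:25, 14:35-16:25.
Quinn ∩ Noa ∩ Yuki ∩ Nadia ∩ Zubin ∩ Ximena: 10:30-11:25, 14:35-16:25.
The last common window of at least 60 minutes is 14:35-16:25; a 60-minute meeting can start as late as 15:25 and still end by 16:25.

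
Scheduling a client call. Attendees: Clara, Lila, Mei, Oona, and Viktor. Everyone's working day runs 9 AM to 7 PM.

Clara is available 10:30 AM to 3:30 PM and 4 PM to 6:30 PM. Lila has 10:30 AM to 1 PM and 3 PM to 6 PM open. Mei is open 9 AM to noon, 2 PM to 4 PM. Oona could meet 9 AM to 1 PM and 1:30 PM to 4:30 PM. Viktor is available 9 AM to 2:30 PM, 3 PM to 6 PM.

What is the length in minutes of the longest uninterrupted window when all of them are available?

Clara ∩ Lila: 10:30-13:00, 15:00-15:30, 16:00-18:00.
Clara ∩ Lila ∩ Mei: 10:30-12:00, 15:00-15:30.
Clara ∩ Lila ∩ Mei ∩ Oona: 10:30-12:00, 15:00-15:30.
Clara ∩ Lila ∩ Mei ∩ Oona ∩ Viktor: 10:30-12:00, 15:00-15:30.
The longest is 10:30-12:00 at 90 minutes.

90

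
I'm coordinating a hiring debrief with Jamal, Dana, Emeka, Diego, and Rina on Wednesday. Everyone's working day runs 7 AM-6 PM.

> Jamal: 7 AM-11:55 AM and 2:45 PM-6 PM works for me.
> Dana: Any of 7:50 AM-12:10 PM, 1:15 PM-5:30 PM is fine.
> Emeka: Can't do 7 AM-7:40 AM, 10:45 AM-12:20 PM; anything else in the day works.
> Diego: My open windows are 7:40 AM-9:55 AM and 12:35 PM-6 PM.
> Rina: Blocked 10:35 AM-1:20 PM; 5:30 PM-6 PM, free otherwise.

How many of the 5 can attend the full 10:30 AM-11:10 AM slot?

2

Jamal free: 07:00-11:55, 14:45-18:00.
Dana free: 07:50-12:10, 13:15-17:30.
Emeka free: 07:40-10:45, 12:20-18:00 (invert busy blocks within the working day).
Diego free: 07:40-09:55, 12:35-18:00.
Rina free: 07:00-10:35, 13:20-17:30 (invert busy blocks within the working day).
Jamal and Dana can make the full 10:30-11:10 slot — that's 2.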